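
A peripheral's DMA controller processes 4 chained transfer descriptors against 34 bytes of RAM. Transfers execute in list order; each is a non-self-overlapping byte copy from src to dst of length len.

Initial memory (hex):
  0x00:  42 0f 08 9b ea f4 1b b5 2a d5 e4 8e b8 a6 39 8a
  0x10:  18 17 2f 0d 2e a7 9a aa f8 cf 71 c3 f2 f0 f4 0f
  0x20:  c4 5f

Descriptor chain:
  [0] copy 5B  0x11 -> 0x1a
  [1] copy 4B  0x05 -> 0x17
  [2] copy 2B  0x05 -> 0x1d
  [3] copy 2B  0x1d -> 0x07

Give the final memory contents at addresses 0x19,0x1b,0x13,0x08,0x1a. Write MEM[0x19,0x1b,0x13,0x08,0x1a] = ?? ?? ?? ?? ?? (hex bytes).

MEM[0x19,0x1b,0x13,0x08,0x1a] = b5 2f 0d 1b 2a

  after D0: wrote 5B at 0x1a = 172f0d2ea7
  after D1: wrote 4B at 0x17 = f41bb52a
  after D2: wrote 2B at 0x1d = f41b
  after D3: wrote 2B at 0x07 = f41b
query mem[0x19]=0xb5, mem[0x1b]=0x2f, mem[0x13]=0x0d, mem[0x08]=0x1b, mem[0x1a]=0x2a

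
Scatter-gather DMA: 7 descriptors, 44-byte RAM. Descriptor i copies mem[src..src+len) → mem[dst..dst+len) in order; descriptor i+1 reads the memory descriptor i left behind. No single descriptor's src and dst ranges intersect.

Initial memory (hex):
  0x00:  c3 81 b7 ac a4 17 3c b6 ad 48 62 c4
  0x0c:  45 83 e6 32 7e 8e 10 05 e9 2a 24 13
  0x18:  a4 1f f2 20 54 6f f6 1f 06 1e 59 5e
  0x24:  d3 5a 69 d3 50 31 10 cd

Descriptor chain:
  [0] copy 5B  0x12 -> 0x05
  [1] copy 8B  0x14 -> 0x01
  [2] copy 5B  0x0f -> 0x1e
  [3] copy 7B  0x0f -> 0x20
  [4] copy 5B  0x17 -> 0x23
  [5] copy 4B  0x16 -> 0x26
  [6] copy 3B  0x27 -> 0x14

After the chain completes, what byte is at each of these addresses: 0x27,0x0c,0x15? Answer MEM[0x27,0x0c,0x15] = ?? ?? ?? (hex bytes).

MEM[0x27,0x0c,0x15] = 13 45 a4

  after D0: wrote 5B at 0x05 = 1005e92a24
  after D1: wrote 8B at 0x01 = e92a2413a41ff220
  after D2: wrote 5B at 0x1e = 327e8e1005
  after D3: wrote 7B at 0x20 = 327e8e1005e92a
  after D4: wrote 5B at 0x23 = 13a41ff220
  after D5: wrote 4B at 0x26 = 2413a41f
  after D6: wrote 3B at 0x14 = 13a41f
query mem[0x27]=0x13, mem[0x0c]=0x45, mem[0x15]=0xa4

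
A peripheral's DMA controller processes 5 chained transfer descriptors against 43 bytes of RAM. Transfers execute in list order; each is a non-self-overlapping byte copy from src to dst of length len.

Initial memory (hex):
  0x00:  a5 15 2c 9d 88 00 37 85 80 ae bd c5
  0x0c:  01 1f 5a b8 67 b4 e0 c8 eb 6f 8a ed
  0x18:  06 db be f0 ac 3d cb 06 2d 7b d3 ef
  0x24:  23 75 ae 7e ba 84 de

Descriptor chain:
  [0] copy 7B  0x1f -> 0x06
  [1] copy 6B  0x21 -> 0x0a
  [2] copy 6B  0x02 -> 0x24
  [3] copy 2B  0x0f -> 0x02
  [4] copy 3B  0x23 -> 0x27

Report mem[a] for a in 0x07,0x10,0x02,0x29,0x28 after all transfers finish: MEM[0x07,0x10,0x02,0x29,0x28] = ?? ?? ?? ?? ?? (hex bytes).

MEM[0x07,0x10,0x02,0x29,0x28] = 2d 67 ae 9d 2c

  after D0: wrote 7B at 0x06 = 062d7bd3ef2375
  after D1: wrote 6B at 0x0a = 7bd3ef2375ae
  after D2: wrote 6B at 0x24 = 2c9d8800062d
  after D3: wrote 2B at 0x02 = ae67
  after D4: wrote 3B at 0x27 = ef2c9d
query mem[0x07]=0x2d, mem[0x10]=0x67, mem[0x02]=0xae, mem[0x29]=0x9d, mem[0x28]=0x2c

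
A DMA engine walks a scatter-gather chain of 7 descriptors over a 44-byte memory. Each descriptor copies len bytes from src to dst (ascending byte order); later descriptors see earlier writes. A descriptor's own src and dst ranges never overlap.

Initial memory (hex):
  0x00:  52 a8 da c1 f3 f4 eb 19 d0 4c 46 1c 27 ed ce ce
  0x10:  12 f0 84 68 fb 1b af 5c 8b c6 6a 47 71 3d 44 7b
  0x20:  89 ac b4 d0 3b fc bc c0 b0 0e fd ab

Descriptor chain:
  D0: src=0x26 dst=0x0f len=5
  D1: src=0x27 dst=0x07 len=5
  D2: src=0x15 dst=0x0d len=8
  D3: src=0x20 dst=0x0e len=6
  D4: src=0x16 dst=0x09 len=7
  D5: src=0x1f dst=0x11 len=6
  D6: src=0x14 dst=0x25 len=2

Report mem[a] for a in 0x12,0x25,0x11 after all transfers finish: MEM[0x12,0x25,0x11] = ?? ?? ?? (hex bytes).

MEM[0x12,0x25,0x11] = 89 b4 7b

[0] 0x26->0x0f len=5 : bc c0 b0 0e fd
[1] 0x27->0x07 len=5 : c0 b0 0e fd ab
[2] 0x15->0x0d len=8 : 1b af 5c 8b c6 6a 47 71
[3] 0x20->0x0e len=6 : 89 ac b4 d0 3b fc
[4] 0x16->0x09 len=7 : af 5c 8b c6 6a 47 71
[5] 0x1f->0x11 len=6 : 7b 89 ac b4 d0 3b
[6] 0x14->0x25 len=2 : b4 d0
query mem[0x12]=0x89, mem[0x25]=0xb4, mem[0x11]=0x7b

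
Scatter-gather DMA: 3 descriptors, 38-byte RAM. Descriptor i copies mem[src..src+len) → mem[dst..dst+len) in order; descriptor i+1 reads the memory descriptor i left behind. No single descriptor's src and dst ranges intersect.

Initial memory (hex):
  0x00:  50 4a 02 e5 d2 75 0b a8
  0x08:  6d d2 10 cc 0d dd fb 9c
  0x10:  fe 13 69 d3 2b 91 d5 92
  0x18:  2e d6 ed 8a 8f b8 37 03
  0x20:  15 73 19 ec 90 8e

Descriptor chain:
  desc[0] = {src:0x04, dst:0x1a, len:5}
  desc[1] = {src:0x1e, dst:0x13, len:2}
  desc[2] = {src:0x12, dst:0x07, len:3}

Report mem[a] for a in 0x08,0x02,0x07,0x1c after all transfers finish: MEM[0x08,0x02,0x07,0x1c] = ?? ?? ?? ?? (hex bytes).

MEM[0x08,0x02,0x07,0x1c] = 6d 02 69 0b

#0 dst[0x1a+5] := {0xd2,0x75,0x0b,0xa8,0x6d}
#1 dst[0x13+2] := {0x6d,0x03}
#2 dst[0x07+3] := {0x69,0x6d,0x03}
query mem[0x08]=0x6d, mem[0x02]=0x02, mem[0x07]=0x69, mem[0x1c]=0x0b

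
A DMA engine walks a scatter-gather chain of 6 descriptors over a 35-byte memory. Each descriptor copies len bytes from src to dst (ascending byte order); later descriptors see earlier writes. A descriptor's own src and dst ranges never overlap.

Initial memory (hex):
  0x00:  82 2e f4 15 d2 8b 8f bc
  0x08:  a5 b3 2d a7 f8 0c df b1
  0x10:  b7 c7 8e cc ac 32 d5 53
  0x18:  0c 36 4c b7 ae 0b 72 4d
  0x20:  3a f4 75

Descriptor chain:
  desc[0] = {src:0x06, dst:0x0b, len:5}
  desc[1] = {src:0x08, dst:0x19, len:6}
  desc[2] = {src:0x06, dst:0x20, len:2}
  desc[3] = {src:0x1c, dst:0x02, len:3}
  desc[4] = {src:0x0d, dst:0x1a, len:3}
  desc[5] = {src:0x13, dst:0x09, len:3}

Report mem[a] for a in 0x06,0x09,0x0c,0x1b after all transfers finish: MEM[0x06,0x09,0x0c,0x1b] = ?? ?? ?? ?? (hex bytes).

MEM[0x06,0x09,0x0c,0x1b] = 8f cc bc b3

#0 dst[0x0b+5] := {0x8f,0xbc,0xa5,0xb3,0x2d}
#1 dst[0x19+6] := {0xa5,0xb3,0x2d,0x8f,0xbc,0xa5}
#2 dst[0x20+2] := {0x8f,0xbc}
#3 dst[0x02+3] := {0x8f,0xbc,0xa5}
#4 dst[0x1a+3] := {0xa5,0xb3,0x2d}
#5 dst[0x09+3] := {0xcc,0xac,0x32}
query mem[0x06]=0x8f, mem[0x09]=0xcc, mem[0x0c]=0xbc, mem[0x1b]=0xb3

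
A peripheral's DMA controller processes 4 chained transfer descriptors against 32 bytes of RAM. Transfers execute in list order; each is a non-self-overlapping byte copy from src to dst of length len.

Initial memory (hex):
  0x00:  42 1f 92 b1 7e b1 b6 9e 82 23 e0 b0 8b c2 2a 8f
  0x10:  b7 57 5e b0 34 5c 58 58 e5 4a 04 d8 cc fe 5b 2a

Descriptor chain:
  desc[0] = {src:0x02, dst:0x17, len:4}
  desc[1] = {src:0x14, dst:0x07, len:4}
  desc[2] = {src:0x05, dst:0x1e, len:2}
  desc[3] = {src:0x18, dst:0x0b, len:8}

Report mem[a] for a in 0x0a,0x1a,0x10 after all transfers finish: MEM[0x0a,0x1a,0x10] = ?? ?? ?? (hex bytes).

  after D0: wrote 4B at 0x17 = 92b17eb1
  after D1: wrote 4B at 0x07 = 345c5892
  after D2: wrote 2B at 0x1e = b1b6
  after D3: wrote 8B at 0x0b = b17eb1d8ccfeb1b6
query mem[0x0a]=0x92, mem[0x1a]=0xb1, mem[0x10]=0xfe

MEM[0x0a,0x1a,0x10] = 92 b1 fe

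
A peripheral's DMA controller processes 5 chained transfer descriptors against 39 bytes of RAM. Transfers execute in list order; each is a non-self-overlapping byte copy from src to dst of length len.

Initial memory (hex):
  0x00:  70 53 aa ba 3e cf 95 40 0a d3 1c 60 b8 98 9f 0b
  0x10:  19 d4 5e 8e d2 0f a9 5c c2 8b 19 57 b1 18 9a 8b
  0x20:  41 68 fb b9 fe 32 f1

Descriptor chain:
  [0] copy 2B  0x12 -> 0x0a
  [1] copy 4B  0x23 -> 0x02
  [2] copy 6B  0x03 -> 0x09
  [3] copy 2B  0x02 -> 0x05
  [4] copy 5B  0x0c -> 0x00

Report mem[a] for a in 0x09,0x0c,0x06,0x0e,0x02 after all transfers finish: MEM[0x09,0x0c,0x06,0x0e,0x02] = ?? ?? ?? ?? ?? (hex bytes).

MEM[0x09,0x0c,0x06,0x0e,0x02] = fe 95 fe 0a 0a

[0] 0x12->0x0a len=2 : 5e 8e
[1] 0x23->0x02 len=4 : b9 fe 32 f1
[2] 0x03->0x09 len=6 : fe 32 f1 95 40 0a
[3] 0x02->0x05 len=2 : b9 fe
[4] 0x0c->0x00 len=5 : 95 40 0a 0b 19
query mem[0x09]=0xfe, mem[0x0c]=0x95, mem[0x06]=0xfe, mem[0x0e]=0x0a, mem[0x02]=0x0a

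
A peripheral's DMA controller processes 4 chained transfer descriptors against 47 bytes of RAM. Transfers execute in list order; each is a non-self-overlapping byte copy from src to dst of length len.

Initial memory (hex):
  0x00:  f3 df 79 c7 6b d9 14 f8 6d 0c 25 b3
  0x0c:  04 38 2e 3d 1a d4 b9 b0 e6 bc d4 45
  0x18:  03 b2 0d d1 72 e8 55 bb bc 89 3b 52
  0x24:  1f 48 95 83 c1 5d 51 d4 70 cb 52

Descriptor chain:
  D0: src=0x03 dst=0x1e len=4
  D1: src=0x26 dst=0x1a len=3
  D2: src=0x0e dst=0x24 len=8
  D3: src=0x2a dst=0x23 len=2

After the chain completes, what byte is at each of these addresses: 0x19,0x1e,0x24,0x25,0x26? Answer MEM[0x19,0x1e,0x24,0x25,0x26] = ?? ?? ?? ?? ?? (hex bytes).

[0] 0x03->0x1e len=4 : c7 6b d9 14
[1] 0x26->0x1a len=3 : 95 83 c1
[2] 0x0e->0x24 len=8 : 2e 3d 1a d4 b9 b0 e6 bc
[3] 0x2a->0x23 len=2 : e6 bc
query mem[0x19]=0xb2, mem[0x1e]=0xc7, mem[0x24]=0xbc, mem[0x25]=0x3d, mem[0x26]=0x1a

MEM[0x19,0x1e,0x24,0x25,0x26] = b2 c7 bc 3d 1a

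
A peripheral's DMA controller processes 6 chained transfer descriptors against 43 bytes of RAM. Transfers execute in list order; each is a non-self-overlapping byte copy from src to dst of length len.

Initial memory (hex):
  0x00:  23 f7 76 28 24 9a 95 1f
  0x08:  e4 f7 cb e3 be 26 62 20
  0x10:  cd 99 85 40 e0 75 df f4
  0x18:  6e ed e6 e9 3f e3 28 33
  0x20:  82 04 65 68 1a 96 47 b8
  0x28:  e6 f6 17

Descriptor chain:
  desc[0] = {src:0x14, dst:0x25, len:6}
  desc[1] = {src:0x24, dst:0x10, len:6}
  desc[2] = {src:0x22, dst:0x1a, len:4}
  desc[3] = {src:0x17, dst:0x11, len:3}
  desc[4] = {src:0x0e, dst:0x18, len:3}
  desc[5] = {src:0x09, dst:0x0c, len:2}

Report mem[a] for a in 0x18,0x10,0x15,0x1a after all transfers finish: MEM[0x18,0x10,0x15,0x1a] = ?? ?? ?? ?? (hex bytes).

MEM[0x18,0x10,0x15,0x1a] = 62 1a 6e 1a

[0] 0x14->0x25 len=6 : e0 75 df f4 6e ed
[1] 0x24->0x10 len=6 : 1a e0 75 df f4 6e
[2] 0x22->0x1a len=4 : 65 68 1a e0
[3] 0x17->0x11 len=3 : f4 6e ed
[4] 0x0e->0x18 len=3 : 62 20 1a
[5] 0x09->0x0c len=2 : f7 cb
query mem[0x18]=0x62, mem[0x10]=0x1a, mem[0x15]=0x6e, mem[0x1a]=0x1a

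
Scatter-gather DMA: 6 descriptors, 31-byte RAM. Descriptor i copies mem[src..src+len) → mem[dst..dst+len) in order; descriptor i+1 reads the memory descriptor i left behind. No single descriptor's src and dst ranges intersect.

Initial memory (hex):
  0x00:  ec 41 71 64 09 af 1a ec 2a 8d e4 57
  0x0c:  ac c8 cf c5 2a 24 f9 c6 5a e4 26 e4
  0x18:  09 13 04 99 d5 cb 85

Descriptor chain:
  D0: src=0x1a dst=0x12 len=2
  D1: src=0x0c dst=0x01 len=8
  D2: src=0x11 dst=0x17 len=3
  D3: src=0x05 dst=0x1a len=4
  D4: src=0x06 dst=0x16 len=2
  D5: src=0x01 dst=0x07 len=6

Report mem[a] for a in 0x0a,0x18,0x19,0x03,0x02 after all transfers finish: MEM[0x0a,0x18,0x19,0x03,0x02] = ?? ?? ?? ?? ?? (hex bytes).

MEM[0x0a,0x18,0x19,0x03,0x02] = c5 04 99 cf c8

#0 dst[0x12+2] := {0x04,0x99}
#1 dst[0x01+8] := {0xac,0xc8,0xcf,0xc5,0x2a,0x24,0x04,0x99}
#2 dst[0x17+3] := {0x24,0x04,0x99}
#3 dst[0x1a+4] := {0x2a,0x24,0x04,0x99}
#4 dst[0x16+2] := {0x24,0x04}
#5 dst[0x07+6] := {0xac,0xc8,0xcf,0xc5,0x2a,0x24}
query mem[0x0a]=0xc5, mem[0x18]=0x04, mem[0x19]=0x99, mem[0x03]=0xcf, mem[0x02]=0xc8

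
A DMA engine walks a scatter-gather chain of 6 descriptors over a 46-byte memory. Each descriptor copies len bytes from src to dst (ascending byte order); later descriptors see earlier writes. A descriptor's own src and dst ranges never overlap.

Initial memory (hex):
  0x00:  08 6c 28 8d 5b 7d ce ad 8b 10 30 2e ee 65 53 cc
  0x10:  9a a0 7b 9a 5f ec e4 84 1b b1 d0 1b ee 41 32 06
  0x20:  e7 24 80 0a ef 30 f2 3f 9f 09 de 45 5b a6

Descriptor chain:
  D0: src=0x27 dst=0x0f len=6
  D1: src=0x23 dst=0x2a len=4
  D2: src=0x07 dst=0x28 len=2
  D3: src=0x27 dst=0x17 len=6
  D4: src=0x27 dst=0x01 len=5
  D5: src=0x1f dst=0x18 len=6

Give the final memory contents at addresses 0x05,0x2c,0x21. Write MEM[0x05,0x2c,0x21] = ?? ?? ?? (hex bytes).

#0 dst[0x0f+6] := {0x3f,0x9f,0x09,0xde,0x45,0x5b}
#1 dst[0x2a+4] := {0x0a,0xef,0x30,0xf2}
#2 dst[0x28+2] := {0xad,0x8b}
#3 dst[0x17+6] := {0x3f,0xad,0x8b,0x0a,0xef,0x30}
#4 dst[0x01+5] := {0x3f,0xad,0x8b,0x0a,0xef}
#5 dst[0x18+6] := {0x06,0xe7,0x24,0x80,0x0a,0xef}
query mem[0x05]=0xef, mem[0x2c]=0x30, mem[0x21]=0x24

MEM[0x05,0x2c,0x21] = ef 30 24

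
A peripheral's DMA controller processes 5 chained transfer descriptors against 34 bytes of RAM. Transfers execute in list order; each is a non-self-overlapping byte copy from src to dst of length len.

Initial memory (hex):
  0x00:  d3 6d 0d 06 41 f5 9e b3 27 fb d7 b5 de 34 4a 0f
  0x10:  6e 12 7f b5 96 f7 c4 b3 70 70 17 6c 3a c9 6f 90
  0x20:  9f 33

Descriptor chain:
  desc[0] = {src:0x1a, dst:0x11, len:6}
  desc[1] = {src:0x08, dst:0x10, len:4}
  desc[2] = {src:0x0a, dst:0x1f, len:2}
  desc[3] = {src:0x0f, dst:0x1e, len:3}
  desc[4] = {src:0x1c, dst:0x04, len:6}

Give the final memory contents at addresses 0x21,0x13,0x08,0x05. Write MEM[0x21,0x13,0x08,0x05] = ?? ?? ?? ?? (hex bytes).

#0 dst[0x11+6] := {0x17,0x6c,0x3a,0xc9,0x6f,0x90}
#1 dst[0x10+4] := {0x27,0xfb,0xd7,0xb5}
#2 dst[0x1f+2] := {0xd7,0xb5}
#3 dst[0x1e+3] := {0x0f,0x27,0xfb}
#4 dst[0x04+6] := {0x3a,0xc9,0x0f,0x27,0xfb,0x33}
query mem[0x21]=0x33, mem[0x13]=0xb5, mem[0x08]=0xfb, mem[0x05]=0xc9

MEM[0x21,0x13,0x08,0x05] = 33 b5 fb c9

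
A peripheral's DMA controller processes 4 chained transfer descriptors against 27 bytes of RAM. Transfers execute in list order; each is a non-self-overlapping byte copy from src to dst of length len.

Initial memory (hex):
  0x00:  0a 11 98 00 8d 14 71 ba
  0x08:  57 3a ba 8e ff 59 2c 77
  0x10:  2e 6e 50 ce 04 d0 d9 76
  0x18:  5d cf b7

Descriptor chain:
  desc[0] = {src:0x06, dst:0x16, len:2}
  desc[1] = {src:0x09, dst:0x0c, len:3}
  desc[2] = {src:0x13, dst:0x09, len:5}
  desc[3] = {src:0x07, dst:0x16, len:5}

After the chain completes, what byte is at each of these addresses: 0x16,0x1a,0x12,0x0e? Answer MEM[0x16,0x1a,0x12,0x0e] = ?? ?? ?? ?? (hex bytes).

#0 dst[0x16+2] := {0x71,0xba}
#1 dst[0x0c+3] := {0x3a,0xba,0x8e}
#2 dst[0x09+5] := {0xce,0x04,0xd0,0x71,0xba}
#3 dst[0x16+5] := {0xba,0x57,0xce,0x04,0xd0}
query mem[0x16]=0xba, mem[0x1a]=0xd0, mem[0x12]=0x50, mem[0x0e]=0x8e

MEM[0x16,0x1a,0x12,0x0e] = ba d0 50 8e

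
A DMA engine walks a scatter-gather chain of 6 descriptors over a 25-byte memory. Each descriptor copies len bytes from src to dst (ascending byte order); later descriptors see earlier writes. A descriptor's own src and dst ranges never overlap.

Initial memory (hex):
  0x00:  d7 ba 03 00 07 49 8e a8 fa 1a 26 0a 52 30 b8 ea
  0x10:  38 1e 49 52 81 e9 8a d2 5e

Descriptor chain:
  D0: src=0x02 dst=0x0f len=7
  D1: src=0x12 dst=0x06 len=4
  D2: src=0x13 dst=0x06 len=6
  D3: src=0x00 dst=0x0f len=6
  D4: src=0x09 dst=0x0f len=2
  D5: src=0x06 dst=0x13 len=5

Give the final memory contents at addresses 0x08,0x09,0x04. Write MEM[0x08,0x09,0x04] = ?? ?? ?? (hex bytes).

MEM[0x08,0x09,0x04] = fa 8a 07

#0 dst[0x0f+7] := {0x03,0x00,0x07,0x49,0x8e,0xa8,0xfa}
#1 dst[0x06+4] := {0x49,0x8e,0xa8,0xfa}
#2 dst[0x06+6] := {0x8e,0xa8,0xfa,0x8a,0xd2,0x5e}
#3 dst[0x0f+6] := {0xd7,0xba,0x03,0x00,0x07,0x49}
#4 dst[0x0f+2] := {0x8a,0xd2}
#5 dst[0x13+5] := {0x8e,0xa8,0xfa,0x8a,0xd2}
query mem[0x08]=0xfa, mem[0x09]=0x8a, mem[0x04]=0x07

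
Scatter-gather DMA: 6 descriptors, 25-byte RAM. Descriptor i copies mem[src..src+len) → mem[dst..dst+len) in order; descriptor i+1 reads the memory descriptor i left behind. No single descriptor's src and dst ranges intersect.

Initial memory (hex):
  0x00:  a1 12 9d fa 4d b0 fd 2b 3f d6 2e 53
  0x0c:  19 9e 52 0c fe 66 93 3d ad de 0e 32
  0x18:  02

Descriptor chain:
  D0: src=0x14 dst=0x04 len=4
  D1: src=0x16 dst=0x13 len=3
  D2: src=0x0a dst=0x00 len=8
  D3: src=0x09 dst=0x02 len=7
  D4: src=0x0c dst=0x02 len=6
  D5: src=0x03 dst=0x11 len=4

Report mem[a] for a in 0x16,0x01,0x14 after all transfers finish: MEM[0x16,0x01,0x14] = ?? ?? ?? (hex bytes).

MEM[0x16,0x01,0x14] = 0e 53 fe

  after D0: wrote 4B at 0x04 = adde0e32
  after D1: wrote 3B at 0x13 = 0e3202
  after D2: wrote 8B at 0x00 = 2e53199e520cfe66
  after D3: wrote 7B at 0x02 = d62e53199e520c
  after D4: wrote 6B at 0x02 = 199e520cfe66
  after D5: wrote 4B at 0x11 = 9e520cfe
query mem[0x16]=0x0e, mem[0x01]=0x53, mem[0x14]=0xfe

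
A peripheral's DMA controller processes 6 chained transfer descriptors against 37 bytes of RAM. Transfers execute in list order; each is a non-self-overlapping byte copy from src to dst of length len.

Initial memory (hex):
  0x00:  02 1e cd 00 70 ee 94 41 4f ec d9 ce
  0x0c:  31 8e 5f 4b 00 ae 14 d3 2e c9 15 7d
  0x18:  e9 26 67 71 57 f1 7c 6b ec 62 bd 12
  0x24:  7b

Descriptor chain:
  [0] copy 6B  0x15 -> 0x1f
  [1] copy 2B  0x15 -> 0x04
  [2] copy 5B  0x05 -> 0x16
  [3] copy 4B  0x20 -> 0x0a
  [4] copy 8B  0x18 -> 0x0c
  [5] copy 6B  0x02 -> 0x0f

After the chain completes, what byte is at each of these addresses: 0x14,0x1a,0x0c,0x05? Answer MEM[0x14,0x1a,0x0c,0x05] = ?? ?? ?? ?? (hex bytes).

MEM[0x14,0x1a,0x0c,0x05] = 41 ec 41 15

D0: mem[0x1f..0x24] <- [c9 15 7d e9 26 67]
D1: mem[0x04..0x05] <- [c9 15]
D2: mem[0x16..0x1a] <- [15 94 41 4f ec]
D3: mem[0x0a..0x0d] <- [15 7d e9 26]
D4: mem[0x0c..0x13] <- [41 4f ec 71 57 f1 7c c9]
D5: mem[0x0f..0x14] <- [cd 00 c9 15 94 41]
query mem[0x14]=0x41, mem[0x1a]=0xec, mem[0x0c]=0x41, mem[0x05]=0x15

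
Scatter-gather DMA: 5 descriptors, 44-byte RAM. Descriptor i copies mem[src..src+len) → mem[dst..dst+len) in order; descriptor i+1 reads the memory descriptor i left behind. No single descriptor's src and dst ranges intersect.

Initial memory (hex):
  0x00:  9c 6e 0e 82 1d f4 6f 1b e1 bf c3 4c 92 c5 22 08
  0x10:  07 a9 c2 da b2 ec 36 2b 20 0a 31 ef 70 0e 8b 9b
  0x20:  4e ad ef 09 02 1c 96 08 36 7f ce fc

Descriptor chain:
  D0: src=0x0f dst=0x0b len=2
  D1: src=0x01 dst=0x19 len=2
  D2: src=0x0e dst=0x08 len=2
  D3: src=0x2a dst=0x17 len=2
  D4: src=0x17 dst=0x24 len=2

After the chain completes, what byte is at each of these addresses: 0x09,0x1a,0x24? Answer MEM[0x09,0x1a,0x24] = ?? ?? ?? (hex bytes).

  after D0: wrote 2B at 0x0b = 0807
  after D1: wrote 2B at 0x19 = 6e0e
  after D2: wrote 2B at 0x08 = 2208
  after D3: wrote 2B at 0x17 = cefc
  after D4: wrote 2B at 0x24 = cefc
query mem[0x09]=0x08, mem[0x1a]=0x0e, mem[0x24]=0xce

MEM[0x09,0x1a,0x24] = 08 0e ce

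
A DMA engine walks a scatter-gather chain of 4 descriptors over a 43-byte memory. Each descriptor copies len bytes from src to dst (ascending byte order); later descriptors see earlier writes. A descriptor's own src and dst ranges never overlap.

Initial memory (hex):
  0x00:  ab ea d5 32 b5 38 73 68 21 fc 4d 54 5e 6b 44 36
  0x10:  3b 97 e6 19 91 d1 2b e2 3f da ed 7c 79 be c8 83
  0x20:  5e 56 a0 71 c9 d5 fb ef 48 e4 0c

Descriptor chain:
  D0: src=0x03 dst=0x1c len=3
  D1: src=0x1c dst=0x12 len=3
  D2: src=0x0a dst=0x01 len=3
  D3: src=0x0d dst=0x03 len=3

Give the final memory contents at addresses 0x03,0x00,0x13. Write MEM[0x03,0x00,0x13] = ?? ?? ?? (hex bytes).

MEM[0x03,0x00,0x13] = 6b ab b5

#0 dst[0x1c+3] := {0x32,0xb5,0x38}
#1 dst[0x12+3] := {0x32,0xb5,0x38}
#2 dst[0x01+3] := {0x4d,0x54,0x5e}
#3 dst[0x03+3] := {0x6b,0x44,0x36}
query mem[0x03]=0x6b, mem[0x00]=0xab, mem[0x13]=0xb5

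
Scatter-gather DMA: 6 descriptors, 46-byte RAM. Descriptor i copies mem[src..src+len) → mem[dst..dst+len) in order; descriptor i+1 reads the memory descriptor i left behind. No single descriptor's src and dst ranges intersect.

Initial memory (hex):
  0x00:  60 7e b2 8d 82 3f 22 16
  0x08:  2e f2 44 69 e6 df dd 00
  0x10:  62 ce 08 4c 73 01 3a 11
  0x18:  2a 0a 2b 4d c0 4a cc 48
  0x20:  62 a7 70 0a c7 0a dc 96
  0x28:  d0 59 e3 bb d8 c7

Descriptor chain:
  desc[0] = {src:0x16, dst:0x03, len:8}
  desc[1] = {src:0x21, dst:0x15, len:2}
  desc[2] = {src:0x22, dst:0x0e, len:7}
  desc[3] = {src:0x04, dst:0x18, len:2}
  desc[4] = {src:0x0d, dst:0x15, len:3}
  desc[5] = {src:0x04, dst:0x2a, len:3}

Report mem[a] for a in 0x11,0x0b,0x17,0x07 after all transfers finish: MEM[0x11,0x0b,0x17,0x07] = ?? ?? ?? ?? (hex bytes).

  after D0: wrote 8B at 0x03 = 3a112a0a2b4dc04a
  after D1: wrote 2B at 0x15 = a770
  after D2: wrote 7B at 0x0e = 700ac70adc96d0
  after D3: wrote 2B at 0x18 = 112a
  after D4: wrote 3B at 0x15 = df700a
  after D5: wrote 3B at 0x2a = 112a0a
query mem[0x11]=0x0a, mem[0x0b]=0x69, mem[0x17]=0x0a, mem[0x07]=0x2b

MEM[0x11,0x0b,0x17,0x07] = 0a 69 0a 2b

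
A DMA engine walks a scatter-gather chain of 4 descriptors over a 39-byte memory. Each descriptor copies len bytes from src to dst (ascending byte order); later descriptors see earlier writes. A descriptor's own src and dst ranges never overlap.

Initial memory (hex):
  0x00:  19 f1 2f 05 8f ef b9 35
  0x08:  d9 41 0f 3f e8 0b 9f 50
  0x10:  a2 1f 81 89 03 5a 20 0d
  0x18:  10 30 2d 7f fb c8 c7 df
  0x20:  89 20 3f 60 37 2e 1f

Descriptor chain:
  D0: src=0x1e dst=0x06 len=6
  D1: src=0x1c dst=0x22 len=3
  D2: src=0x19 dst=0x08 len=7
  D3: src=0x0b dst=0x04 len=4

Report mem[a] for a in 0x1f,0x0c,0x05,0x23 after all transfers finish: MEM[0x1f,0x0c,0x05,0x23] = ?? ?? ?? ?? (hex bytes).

MEM[0x1f,0x0c,0x05,0x23] = df c8 c8 c8

D0: mem[0x06..0x0b] <- [c7 df 89 20 3f 60]
D1: mem[0x22..0x24] <- [fb c8 c7]
D2: mem[0x08..0x0e] <- [30 2d 7f fb c8 c7 df]
D3: mem[0x04..0x07] <- [fb c8 c7 df]
query mem[0x1f]=0xdf, mem[0x0c]=0xc8, mem[0x05]=0xc8, mem[0x23]=0xc8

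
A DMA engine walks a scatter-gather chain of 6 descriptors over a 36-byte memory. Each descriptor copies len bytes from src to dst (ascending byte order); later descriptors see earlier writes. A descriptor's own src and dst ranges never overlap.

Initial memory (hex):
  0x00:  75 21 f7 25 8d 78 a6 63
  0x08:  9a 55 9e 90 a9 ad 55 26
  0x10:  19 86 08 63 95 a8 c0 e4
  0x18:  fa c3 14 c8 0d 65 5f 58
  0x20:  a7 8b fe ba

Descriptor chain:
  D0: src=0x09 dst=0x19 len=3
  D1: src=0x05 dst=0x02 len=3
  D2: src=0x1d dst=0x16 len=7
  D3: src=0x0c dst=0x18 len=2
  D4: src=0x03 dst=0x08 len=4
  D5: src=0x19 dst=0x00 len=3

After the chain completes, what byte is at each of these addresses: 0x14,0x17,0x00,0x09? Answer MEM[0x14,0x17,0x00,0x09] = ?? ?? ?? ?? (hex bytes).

  after D0: wrote 3B at 0x19 = 559e90
  after D1: wrote 3B at 0x02 = 78a663
  after D2: wrote 7B at 0x16 = 655f58a78bfeba
  after D3: wrote 2B at 0x18 = a9ad
  after D4: wrote 4B at 0x08 = a66378a6
  after D5: wrote 3B at 0x00 = ad8bfe
query mem[0x14]=0x95, mem[0x17]=0x5f, mem[0x00]=0xad, mem[0x09]=0x63

MEM[0x14,0x17,0x00,0x09] = 95 5f ad 63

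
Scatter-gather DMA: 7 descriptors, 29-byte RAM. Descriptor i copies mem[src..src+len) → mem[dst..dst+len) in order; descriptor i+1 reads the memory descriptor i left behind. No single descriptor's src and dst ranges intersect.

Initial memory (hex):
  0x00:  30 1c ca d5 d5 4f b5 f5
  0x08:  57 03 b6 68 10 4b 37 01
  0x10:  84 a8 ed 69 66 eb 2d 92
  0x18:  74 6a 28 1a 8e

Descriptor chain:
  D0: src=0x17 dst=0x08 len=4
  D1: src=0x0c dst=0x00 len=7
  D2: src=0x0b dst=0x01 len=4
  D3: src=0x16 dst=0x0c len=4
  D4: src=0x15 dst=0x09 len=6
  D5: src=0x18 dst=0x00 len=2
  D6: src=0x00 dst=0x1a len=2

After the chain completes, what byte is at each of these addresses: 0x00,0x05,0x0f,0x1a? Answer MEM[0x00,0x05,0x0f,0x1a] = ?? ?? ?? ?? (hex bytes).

MEM[0x00,0x05,0x0f,0x1a] = 74 a8 6a 74

#0 dst[0x08+4] := {0x92,0x74,0x6a,0x28}
#1 dst[0x00+7] := {0x10,0x4b,0x37,0x01,0x84,0xa8,0xed}
#2 dst[0x01+4] := {0x28,0x10,0x4b,0x37}
#3 dst[0x0c+4] := {0x2d,0x92,0x74,0x6a}
#4 dst[0x09+6] := {0xeb,0x2d,0x92,0x74,0x6a,0x28}
#5 dst[0x00+2] := {0x74,0x6a}
#6 dst[0x1a+2] := {0x74,0x6a}
query mem[0x00]=0x74, mem[0x05]=0xa8, mem[0x0f]=0x6a, mem[0x1a]=0x74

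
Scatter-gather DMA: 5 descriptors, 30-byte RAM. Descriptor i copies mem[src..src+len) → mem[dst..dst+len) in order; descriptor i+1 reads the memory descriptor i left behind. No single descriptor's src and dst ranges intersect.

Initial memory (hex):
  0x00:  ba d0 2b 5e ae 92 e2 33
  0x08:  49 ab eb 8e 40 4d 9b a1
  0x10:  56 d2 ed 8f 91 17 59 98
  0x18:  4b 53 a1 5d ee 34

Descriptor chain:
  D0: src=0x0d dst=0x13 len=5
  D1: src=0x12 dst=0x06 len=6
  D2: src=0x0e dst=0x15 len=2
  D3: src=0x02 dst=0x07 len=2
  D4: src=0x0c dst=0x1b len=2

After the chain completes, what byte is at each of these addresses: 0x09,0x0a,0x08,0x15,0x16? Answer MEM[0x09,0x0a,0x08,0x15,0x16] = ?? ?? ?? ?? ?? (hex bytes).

MEM[0x09,0x0a,0x08,0x15,0x16] = a1 56 5e 9b a1

#0 dst[0x13+5] := {0x4d,0x9b,0xa1,0x56,0xd2}
#1 dst[0x06+6] := {0xed,0x4d,0x9b,0xa1,0x56,0xd2}
#2 dst[0x15+2] := {0x9b,0xa1}
#3 dst[0x07+2] := {0x2b,0x5e}
#4 dst[0x1b+2] := {0x40,0x4d}
query mem[0x09]=0xa1, mem[0x0a]=0x56, mem[0x08]=0x5e, mem[0x15]=0x9b, mem[0x16]=0xa1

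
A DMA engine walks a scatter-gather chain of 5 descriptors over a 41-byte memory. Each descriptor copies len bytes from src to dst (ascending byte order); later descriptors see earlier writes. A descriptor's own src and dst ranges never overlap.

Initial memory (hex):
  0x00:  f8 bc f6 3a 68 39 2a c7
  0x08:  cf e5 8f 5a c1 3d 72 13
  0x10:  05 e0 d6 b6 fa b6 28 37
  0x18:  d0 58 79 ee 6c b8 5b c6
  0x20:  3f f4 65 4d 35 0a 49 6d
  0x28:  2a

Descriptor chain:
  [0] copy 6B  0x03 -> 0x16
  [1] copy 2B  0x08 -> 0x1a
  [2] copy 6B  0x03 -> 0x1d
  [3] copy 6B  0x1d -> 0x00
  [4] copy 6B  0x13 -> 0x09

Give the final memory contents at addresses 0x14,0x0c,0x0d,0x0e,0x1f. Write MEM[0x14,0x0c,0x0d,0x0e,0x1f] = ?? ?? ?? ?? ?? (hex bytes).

MEM[0x14,0x0c,0x0d,0x0e,0x1f] = fa 3a 68 39 39

#0 dst[0x16+6] := {0x3a,0x68,0x39,0x2a,0xc7,0xcf}
#1 dst[0x1a+2] := {0xcf,0xe5}
#2 dst[0x1d+6] := {0x3a,0x68,0x39,0x2a,0xc7,0xcf}
#3 dst[0x00+6] := {0x3a,0x68,0x39,0x2a,0xc7,0xcf}
#4 dst[0x09+6] := {0xb6,0xfa,0xb6,0x3a,0x68,0x39}
query mem[0x14]=0xfa, mem[0x0c]=0x3a, mem[0x0d]=0x68, mem[0x0e]=0x39, mem[0x1f]=0x39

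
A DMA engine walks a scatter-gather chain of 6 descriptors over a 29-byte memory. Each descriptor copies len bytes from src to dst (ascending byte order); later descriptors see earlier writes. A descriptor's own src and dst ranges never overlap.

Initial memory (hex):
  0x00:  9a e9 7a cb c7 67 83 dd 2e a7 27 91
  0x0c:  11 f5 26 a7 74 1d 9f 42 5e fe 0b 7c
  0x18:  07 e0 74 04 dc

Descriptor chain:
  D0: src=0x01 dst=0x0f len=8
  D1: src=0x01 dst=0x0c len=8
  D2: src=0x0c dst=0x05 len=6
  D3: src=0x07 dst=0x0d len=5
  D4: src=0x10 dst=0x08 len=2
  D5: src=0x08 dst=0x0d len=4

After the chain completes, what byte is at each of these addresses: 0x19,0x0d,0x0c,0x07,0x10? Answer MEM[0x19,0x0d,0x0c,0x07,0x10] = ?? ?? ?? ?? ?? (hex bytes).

[0] 0x01->0x0f len=8 : e9 7a cb c7 67 83 dd 2e
[1] 0x01->0x0c len=8 : e9 7a cb c7 67 83 dd 2e
[2] 0x0c->0x05 len=6 : e9 7a cb c7 67 83
[3] 0x07->0x0d len=5 : cb c7 67 83 91
[4] 0x10->0x08 len=2 : 83 91
[5] 0x08->0x0d len=4 : 83 91 83 91
query mem[0x19]=0xe0, mem[0x0d]=0x83, mem[0x0c]=0xe9, mem[0x07]=0xcb, mem[0x10]=0x91

MEM[0x19,0x0d,0x0c,0x07,0x10] = e0 83 e9 cb 91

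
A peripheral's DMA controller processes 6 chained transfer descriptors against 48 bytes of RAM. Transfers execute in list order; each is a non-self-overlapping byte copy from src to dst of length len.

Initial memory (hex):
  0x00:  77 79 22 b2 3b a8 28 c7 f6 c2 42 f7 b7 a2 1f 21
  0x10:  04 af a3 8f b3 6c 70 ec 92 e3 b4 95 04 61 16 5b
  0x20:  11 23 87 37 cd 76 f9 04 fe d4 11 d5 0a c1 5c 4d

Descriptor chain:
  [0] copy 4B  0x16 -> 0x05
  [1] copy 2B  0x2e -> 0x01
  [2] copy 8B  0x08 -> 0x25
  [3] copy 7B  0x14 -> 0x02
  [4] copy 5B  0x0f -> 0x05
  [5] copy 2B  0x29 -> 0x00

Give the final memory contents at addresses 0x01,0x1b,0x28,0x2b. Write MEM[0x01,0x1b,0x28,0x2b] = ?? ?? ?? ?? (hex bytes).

  after D0: wrote 4B at 0x05 = 70ec92e3
  after D1: wrote 2B at 0x01 = 5c4d
  after D2: wrote 8B at 0x25 = e3c242f7b7a21f21
  after D3: wrote 7B at 0x02 = b36c70ec92e3b4
  after D4: wrote 5B at 0x05 = 2104afa38f
  after D5: wrote 2B at 0x00 = b7a2
query mem[0x01]=0xa2, mem[0x1b]=0x95, mem[0x28]=0xf7, mem[0x2b]=0x1f

MEM[0x01,0x1b,0x28,0x2b] = a2 95 f7 1f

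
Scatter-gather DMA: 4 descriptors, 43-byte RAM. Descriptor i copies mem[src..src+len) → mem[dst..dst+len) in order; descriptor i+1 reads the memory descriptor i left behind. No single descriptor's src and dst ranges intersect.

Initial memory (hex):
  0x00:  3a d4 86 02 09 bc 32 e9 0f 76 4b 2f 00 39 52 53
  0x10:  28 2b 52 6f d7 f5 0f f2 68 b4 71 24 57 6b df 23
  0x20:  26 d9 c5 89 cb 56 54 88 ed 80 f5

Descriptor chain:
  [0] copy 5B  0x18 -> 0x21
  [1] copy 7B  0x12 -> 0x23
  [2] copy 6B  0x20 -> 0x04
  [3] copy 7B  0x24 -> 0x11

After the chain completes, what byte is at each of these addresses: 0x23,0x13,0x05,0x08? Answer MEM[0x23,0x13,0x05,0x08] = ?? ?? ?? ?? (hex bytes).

MEM[0x23,0x13,0x05,0x08] = 52 f5 68 6f

#0 dst[0x21+5] := {0x68,0xb4,0x71,0x24,0x57}
#1 dst[0x23+7] := {0x52,0x6f,0xd7,0xf5,0x0f,0xf2,0x68}
#2 dst[0x04+6] := {0x26,0x68,0xb4,0x52,0x6f,0xd7}
#3 dst[0x11+7] := {0x6f,0xd7,0xf5,0x0f,0xf2,0x68,0xf5}
query mem[0x23]=0x52, mem[0x13]=0xf5, mem[0x05]=0x68, mem[0x08]=0x6f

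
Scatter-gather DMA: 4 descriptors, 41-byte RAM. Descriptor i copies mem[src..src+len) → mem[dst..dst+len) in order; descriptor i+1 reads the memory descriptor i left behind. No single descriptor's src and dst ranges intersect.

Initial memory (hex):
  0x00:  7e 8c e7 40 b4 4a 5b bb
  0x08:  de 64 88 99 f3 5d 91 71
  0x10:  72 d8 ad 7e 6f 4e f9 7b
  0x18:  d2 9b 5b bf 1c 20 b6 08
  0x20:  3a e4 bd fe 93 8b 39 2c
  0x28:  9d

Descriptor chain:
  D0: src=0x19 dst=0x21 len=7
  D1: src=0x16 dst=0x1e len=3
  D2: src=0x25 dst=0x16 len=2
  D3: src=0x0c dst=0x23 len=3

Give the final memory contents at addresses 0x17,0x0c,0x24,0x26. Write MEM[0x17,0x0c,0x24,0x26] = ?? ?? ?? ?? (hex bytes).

MEM[0x17,0x0c,0x24,0x26] = b6 f3 5d b6

[0] 0x19->0x21 len=7 : 9b 5b bf 1c 20 b6 08
[1] 0x16->0x1e len=3 : f9 7b d2
[2] 0x25->0x16 len=2 : 20 b6
[3] 0x0c->0x23 len=3 : f3 5d 91
query mem[0x17]=0xb6, mem[0x0c]=0xf3, mem[0x24]=0x5d, mem[0x26]=0xb6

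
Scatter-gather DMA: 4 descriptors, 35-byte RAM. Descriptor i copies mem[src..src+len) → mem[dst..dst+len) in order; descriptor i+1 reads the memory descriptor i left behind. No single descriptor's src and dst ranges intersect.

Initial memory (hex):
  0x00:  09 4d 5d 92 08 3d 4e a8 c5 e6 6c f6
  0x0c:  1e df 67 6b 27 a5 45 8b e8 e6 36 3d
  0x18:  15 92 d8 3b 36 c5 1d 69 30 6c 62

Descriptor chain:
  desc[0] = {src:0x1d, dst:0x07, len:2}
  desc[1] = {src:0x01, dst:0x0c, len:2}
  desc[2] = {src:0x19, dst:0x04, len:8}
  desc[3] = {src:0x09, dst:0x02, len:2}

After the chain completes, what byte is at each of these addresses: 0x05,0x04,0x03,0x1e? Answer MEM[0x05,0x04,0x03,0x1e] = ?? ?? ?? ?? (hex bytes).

D0: mem[0x07..0x08] <- [c5 1d]
D1: mem[0x0c..0x0d] <- [4d 5d]
D2: mem[0x04..0x0b] <- [92 d8 3b 36 c5 1d 69 30]
D3: mem[0x02..0x03] <- [1d 69]
query mem[0x05]=0xd8, mem[0x04]=0x92, mem[0x03]=0x69, mem[0x1e]=0x1d

MEM[0x05,0x04,0x03,0x1e] = d8 92 69 1d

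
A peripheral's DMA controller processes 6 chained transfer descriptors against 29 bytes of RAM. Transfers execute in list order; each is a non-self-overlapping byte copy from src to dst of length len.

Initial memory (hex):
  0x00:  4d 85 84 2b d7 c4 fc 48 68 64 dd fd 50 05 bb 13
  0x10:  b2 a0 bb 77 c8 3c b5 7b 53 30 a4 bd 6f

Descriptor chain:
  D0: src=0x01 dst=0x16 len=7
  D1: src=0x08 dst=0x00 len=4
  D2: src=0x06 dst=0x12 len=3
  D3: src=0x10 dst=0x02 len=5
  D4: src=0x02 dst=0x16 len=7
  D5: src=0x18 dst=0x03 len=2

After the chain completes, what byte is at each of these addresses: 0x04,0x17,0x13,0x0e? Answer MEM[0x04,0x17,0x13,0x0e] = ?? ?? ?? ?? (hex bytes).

#0 dst[0x16+7] := {0x85,0x84,0x2b,0xd7,0xc4,0xfc,0x48}
#1 dst[0x00+4] := {0x68,0x64,0xdd,0xfd}
#2 dst[0x12+3] := {0xfc,0x48,0x68}
#3 dst[0x02+5] := {0xb2,0xa0,0xfc,0x48,0x68}
#4 dst[0x16+7] := {0xb2,0xa0,0xfc,0x48,0x68,0x48,0x68}
#5 dst[0x03+2] := {0xfc,0x48}
query mem[0x04]=0x48, mem[0x17]=0xa0, mem[0x13]=0x48, mem[0x0e]=0xbb

MEM[0x04,0x17,0x13,0x0e] = 48 a0 48 bb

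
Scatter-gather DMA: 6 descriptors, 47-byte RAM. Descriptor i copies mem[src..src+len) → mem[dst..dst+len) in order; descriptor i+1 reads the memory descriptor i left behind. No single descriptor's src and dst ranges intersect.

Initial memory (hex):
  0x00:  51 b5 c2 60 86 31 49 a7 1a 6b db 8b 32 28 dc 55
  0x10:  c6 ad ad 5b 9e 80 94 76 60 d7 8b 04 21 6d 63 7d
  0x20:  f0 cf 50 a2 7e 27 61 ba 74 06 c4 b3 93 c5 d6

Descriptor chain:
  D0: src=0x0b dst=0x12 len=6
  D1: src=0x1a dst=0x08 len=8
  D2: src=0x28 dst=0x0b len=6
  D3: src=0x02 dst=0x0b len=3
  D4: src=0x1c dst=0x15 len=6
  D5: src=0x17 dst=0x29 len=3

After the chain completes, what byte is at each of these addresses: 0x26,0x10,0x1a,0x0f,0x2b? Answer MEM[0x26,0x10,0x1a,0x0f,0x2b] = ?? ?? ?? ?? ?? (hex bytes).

#0 dst[0x12+6] := {0x8b,0x32,0x28,0xdc,0x55,0xc6}
#1 dst[0x08+8] := {0x8b,0x04,0x21,0x6d,0x63,0x7d,0xf0,0xcf}
#2 dst[0x0b+6] := {0x74,0x06,0xc4,0xb3,0x93,0xc5}
#3 dst[0x0b+3] := {0xc2,0x60,0x86}
#4 dst[0x15+6] := {0x21,0x6d,0x63,0x7d,0xf0,0xcf}
#5 dst[0x29+3] := {0x63,0x7d,0xf0}
query mem[0x26]=0x61, mem[0x10]=0xc5, mem[0x1a]=0xcf, mem[0x0f]=0x93, mem[0x2b]=0xf0

MEM[0x26,0x10,0x1a,0x0f,0x2b] = 61 c5 cf 93 f0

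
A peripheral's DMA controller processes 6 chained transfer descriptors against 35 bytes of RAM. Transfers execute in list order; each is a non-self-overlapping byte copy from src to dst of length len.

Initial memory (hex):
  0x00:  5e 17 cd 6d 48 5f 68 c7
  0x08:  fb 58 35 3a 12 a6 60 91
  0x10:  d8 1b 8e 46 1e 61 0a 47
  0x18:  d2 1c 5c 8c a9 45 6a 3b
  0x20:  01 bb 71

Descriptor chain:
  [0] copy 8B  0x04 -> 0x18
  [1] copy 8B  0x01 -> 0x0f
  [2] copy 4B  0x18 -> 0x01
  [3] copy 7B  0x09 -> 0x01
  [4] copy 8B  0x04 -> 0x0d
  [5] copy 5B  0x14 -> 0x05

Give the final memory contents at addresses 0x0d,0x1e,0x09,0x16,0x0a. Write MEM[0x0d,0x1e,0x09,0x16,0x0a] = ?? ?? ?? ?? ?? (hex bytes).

D0: mem[0x18..0x1f] <- [48 5f 68 c7 fb 58 35 3a]
D1: mem[0x0f..0x16] <- [17 cd 6d 48 5f 68 c7 fb]
D2: mem[0x01..0x04] <- [48 5f 68 c7]
D3: mem[0x01..0x07] <- [58 35 3a 12 a6 60 17]
D4: mem[0x0d..0x14] <- [12 a6 60 17 fb 58 35 3a]
D5: mem[0x05..0x09] <- [3a c7 fb 47 48]
query mem[0x0d]=0x12, mem[0x1e]=0x35, mem[0x09]=0x48, mem[0x16]=0xfb, mem[0x0a]=0x35

MEM[0x0d,0x1e,0x09,0x16,0x0a] = 12 35 48 fb 35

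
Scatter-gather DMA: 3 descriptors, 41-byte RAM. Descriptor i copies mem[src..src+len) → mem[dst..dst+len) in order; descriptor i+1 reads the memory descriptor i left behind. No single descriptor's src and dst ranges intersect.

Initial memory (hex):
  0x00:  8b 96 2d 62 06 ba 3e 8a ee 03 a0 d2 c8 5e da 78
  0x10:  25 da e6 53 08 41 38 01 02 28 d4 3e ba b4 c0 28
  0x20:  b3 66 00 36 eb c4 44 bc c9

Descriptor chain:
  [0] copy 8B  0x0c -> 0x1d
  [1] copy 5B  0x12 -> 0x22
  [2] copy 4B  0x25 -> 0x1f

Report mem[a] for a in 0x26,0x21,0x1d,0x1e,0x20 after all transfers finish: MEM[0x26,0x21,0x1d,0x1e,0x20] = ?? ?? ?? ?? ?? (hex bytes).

  after D0: wrote 8B at 0x1d = c85eda7825dae653
  after D1: wrote 5B at 0x22 = e653084138
  after D2: wrote 4B at 0x1f = 4138bcc9
query mem[0x26]=0x38, mem[0x21]=0xbc, mem[0x1d]=0xc8, mem[0x1e]=0x5e, mem[0x20]=0x38

MEM[0x26,0x21,0x1d,0x1e,0x20] = 38 bc c8 5e 38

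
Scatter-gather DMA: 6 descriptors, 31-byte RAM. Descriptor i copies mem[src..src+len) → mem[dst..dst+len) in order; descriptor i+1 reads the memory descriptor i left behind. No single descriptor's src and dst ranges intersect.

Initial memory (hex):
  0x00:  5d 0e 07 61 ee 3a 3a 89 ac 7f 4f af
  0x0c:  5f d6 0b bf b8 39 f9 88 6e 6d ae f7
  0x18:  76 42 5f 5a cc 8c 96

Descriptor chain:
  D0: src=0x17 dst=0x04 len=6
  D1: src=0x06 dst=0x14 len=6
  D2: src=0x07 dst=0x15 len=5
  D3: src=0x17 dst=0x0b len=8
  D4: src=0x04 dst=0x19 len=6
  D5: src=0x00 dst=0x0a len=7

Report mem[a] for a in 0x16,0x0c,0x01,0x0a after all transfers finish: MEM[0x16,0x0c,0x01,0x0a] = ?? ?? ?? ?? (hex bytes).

MEM[0x16,0x0c,0x01,0x0a] = 5a 07 0e 5d

[0] 0x17->0x04 len=6 : f7 76 42 5f 5a cc
[1] 0x06->0x14 len=6 : 42 5f 5a cc 4f af
[2] 0x07->0x15 len=5 : 5f 5a cc 4f af
[3] 0x17->0x0b len=8 : cc 4f af 5f 5a cc 8c 96
[4] 0x04->0x19 len=6 : f7 76 42 5f 5a cc
[5] 0x00->0x0a len=7 : 5d 0e 07 61 f7 76 42
query mem[0x16]=0x5a, mem[0x0c]=0x07, mem[0x01]=0x0e, mem[0x0a]=0x5d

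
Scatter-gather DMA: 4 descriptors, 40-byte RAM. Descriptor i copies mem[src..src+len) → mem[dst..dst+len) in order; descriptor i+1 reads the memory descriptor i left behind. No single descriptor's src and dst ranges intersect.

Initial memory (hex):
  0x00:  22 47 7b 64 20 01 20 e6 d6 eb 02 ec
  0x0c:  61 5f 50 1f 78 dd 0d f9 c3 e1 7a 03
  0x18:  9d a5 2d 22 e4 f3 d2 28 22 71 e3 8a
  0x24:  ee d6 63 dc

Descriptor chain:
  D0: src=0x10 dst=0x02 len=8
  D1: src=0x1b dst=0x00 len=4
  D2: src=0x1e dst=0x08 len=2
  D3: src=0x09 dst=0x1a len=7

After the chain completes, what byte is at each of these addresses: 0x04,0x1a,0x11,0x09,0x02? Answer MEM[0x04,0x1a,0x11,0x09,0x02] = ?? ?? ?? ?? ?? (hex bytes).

D0: mem[0x02..0x09] <- [78 dd 0d f9 c3 e1 7a 03]
D1: mem[0x00..0x03] <- [22 e4 f3 d2]
D2: mem[0x08..0x09] <- [d2 28]
D3: mem[0x1a..0x20] <- [28 02 ec 61 5f 50 1f]
query mem[0x04]=0x0d, mem[0x1a]=0x28, mem[0x11]=0xdd, mem[0x09]=0x28, mem[0x02]=0xf3

MEM[0x04,0x1a,0x11,0x09,0x02] = 0d 28 dd 28 f3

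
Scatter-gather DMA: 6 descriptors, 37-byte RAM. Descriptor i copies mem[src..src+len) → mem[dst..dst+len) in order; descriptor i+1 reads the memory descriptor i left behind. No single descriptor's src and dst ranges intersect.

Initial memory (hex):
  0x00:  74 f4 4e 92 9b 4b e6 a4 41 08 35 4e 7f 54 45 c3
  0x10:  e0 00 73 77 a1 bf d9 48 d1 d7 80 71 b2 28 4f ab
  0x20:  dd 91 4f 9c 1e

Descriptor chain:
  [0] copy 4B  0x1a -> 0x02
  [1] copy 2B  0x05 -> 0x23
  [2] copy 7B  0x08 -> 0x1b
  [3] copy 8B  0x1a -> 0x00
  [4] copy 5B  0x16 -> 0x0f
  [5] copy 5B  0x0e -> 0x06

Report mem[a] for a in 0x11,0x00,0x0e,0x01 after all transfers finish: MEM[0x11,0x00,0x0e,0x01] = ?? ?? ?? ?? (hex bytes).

D0: mem[0x02..0x05] <- [80 71 b2 28]
D1: mem[0x23..0x24] <- [28 e6]
D2: mem[0x1b..0x21] <- [41 08 35 4e 7f 54 45]
D3: mem[0x00..0x07] <- [80 41 08 35 4e 7f 54 45]
D4: mem[0x0f..0x13] <- [d9 48 d1 d7 80]
D5: mem[0x06..0x0a] <- [45 d9 48 d1 d7]
query mem[0x11]=0xd1, mem[0x00]=0x80, mem[0x0e]=0x45, mem[0x01]=0x41

MEM[0x11,0x00,0x0e,0x01] = d1 80 45 41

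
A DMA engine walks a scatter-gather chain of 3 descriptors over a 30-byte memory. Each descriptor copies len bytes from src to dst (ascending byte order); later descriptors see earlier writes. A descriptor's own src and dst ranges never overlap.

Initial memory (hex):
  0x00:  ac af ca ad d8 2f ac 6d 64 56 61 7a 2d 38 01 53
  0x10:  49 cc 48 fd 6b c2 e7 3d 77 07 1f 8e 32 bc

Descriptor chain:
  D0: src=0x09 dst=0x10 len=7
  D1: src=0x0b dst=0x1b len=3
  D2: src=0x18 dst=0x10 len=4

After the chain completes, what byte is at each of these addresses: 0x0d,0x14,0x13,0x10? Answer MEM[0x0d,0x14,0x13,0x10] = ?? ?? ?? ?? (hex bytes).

MEM[0x0d,0x14,0x13,0x10] = 38 38 7a 77

  after D0: wrote 7B at 0x10 = 56617a2d380153
  after D1: wrote 3B at 0x1b = 7a2d38
  after D2: wrote 4B at 0x10 = 77071f7a
query mem[0x0d]=0x38, mem[0x14]=0x38, mem[0x13]=0x7a, mem[0x10]=0x77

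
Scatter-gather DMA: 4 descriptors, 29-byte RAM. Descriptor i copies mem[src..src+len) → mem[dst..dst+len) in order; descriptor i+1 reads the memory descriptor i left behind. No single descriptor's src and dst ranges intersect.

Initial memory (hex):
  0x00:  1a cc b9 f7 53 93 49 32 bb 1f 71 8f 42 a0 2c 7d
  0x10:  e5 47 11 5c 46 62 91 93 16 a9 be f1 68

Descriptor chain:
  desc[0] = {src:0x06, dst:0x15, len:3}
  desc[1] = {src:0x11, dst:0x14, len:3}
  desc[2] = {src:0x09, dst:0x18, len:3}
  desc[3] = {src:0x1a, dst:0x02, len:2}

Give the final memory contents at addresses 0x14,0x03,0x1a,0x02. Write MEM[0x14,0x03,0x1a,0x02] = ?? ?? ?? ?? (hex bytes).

#0 dst[0x15+3] := {0x49,0x32,0xbb}
#1 dst[0x14+3] := {0x47,0x11,0x5c}
#2 dst[0x18+3] := {0x1f,0x71,0x8f}
#3 dst[0x02+2] := {0x8f,0xf1}
query mem[0x14]=0x47, mem[0x03]=0xf1, mem[0x1a]=0x8f, mem[0x02]=0x8f

MEM[0x14,0x03,0x1a,0x02] = 47 f1 8f 8f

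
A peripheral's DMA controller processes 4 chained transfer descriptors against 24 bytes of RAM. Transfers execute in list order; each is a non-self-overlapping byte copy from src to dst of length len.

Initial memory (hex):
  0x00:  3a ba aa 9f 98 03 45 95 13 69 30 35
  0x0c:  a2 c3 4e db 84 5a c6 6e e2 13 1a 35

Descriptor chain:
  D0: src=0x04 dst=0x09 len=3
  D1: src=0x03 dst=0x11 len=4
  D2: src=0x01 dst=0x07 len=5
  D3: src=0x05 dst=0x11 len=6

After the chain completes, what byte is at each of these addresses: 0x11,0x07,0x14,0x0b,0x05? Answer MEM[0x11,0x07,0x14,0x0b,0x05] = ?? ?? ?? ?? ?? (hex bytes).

MEM[0x11,0x07,0x14,0x0b,0x05] = 03 ba aa 03 03

#0 dst[0x09+3] := {0x98,0x03,0x45}
#1 dst[0x11+4] := {0x9f,0x98,0x03,0x45}
#2 dst[0x07+5] := {0xba,0xaa,0x9f,0x98,0x03}
#3 dst[0x11+6] := {0x03,0x45,0xba,0xaa,0x9f,0x98}
query mem[0x11]=0x03, mem[0x07]=0xba, mem[0x14]=0xaa, mem[0x0b]=0x03, mem[0x05]=0x03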